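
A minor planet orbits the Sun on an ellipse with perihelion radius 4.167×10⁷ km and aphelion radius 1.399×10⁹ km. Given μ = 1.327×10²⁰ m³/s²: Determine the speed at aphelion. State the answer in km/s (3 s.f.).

v ≈ 2.34 km/s

Semi-major axis a = (r_p + r_a)/2 = 7.2034×10⁸ km = 7.203×10¹¹ m.
Vis-viva: v² = μ(2/r − 1/a) = 1.327×10²⁰ × (1.430×10⁻¹² − 1.388×10⁻¹²) = 5.487×10⁶ m²/s².
v = 2342 m/s = 2.342 km/s.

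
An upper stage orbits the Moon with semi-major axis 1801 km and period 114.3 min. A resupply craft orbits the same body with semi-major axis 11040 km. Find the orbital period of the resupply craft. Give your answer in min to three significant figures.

T₂ ≈ 1730 min

Kepler's third law: T² ∝ a³, so T₂ = T₁ (a₂/a₁)^(3/2).
a₂/a₁ = 6.130, (a₂/a₁)^(3/2) = 15.18.
T₂ = 114.3 × 15.18 = 1735 min.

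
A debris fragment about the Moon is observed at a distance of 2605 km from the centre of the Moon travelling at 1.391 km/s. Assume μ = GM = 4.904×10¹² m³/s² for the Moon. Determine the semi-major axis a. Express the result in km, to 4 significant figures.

r = 2.605×10⁶ m.
Vis-viva rearranged: 1/a = 2/r − v²/μ = 7.678×10⁻⁷ − 3.946×10⁻⁷ = 3.732×10⁻⁷ m⁻¹.
a = 2.680×10⁶ m = 2679.5 km.

a ≈ 2680 km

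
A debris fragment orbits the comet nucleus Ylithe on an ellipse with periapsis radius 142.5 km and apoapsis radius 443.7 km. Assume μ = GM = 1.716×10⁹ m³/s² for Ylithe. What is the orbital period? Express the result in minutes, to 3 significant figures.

T ≈ 401 minutes

Semi-major axis a = (r_p + r_a)/2 = (142.50 + 443.70)/2 = 293.10 km = 2.931×10⁵ m.
By Kepler's third law T = 2π√(a³/μ) = 2π × 3.831×10³ = 2.407×10⁴ s.
= 401.1 minutes.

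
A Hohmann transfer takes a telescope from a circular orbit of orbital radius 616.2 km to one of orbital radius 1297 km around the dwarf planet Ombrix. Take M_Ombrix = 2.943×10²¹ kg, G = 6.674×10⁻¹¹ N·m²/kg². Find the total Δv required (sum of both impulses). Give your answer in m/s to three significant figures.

μ = GM = 6.674×10⁻¹¹ × 2.943×10²¹ = 1.964×10¹¹ m³/s².
r₁ = 616.2 km = 6.162×10⁵ m.
r₂ = 1297 km = 1.297×10⁶ m.
Transfer ellipse a_t = (r₁ + r₂)/2 = 9.566×10⁵ m.
At r₁: circular v_c1 = √(μ/r₁) = 564.6 m/s; transfer-periapsis v_p = √[μ(2/r₁ − 1/a_t)] = 657.4 m/s.
Δv₁ = v_p − v_c1 = 92.82 m/s.
At r₂: circular v_c2 = √(μ/r₂) = 389.2 m/s; transfer-apoapsis v_a = √[μ(2/r₂ − 1/a_t)] = 312.3 m/s.
Δv₂ = v_c2 − v_a = 76.82 m/s.
Total Δv = Δv₁ + Δv₂ = 169.6 m/s.

Δv_total ≈ 170 m/s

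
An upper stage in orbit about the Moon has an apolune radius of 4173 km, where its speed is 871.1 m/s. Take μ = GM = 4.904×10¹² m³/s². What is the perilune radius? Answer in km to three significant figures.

perilune radius ≈ 1990 km

r_a = 4.173×10⁶ m.
Specific energy ε = v²/2 − μ/r = -7.958×10⁵ J/kg, so a = −μ/(2ε) = 3.081×10⁶ m.
The apsides satisfy r_p + r_a = 2a, so the perilune radius is 2a − r_a = 1.990×10⁶ m = 1989.6 km.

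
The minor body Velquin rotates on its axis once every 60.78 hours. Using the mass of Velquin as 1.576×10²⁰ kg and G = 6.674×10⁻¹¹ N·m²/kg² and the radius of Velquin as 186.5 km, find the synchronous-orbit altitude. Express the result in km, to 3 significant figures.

μ = GM = 6.674×10⁻¹¹ × 1.576×10²⁰ = 1.052×10¹⁰ m³/s².
T = 60.78 hours = 2.188×10⁵ s.
A synchronous orbit has period T, so by Kepler's third law a = (μT²/4π²)^(1/3).
μT²/4π² = 1.052×10¹⁰ × (2.188×10⁵)² / 39.48 = 1.276×10¹⁹ m³.
a = 2.337×10⁶ m = 2336.5 km.
Altitude h = a − R = 2336.5 − 186.5 = 2150.0 km.

h_sync ≈ 2150 km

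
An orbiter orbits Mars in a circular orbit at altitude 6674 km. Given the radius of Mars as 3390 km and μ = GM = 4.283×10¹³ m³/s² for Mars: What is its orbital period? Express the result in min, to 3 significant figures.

r = 3390 + 6674 = 10064 km = 1.0064×10⁷ m.
Kepler's third law: T = 2π√(r³/μ) = 2π√((1.006×10⁷)³ / 4.283×10¹³).
r³/μ = 2.380×10⁷ s², so T = 2π × 4.878×10³ = 3.065×10⁴ s.
Converting: 3.065×10⁴ s ÷ 60.00 = 510.9 min.

T ≈ 511 min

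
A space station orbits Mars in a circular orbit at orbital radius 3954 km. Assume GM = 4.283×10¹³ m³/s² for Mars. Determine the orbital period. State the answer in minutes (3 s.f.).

T ≈ 126 minutes

r = 3954 km = 3.954×10⁶ m.
Kepler's third law: T = 2π√(r³/μ) = 2π√((3.954×10⁶)³ / 4.283×10¹³).
r³/μ = 1.443×10⁶ s², so T = 2π × 1.201×10³ = 7.549×10³ s.
Converting: 7.549×10³ s ÷ 60.00 = 125.8 minutes.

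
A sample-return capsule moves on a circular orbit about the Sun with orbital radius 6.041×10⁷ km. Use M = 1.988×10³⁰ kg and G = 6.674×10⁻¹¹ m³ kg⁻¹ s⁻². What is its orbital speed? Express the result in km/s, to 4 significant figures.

v ≈ 46.86 km/s

μ = GM = 6.674×10⁻¹¹ × 1.988×10³⁰ = 1.327×10²⁰ m³/s².
r = 6.041×10⁷ km = 6.041×10¹⁰ m.
For a circular orbit v = √(μ/r) = √(1.327×10²⁰ / 6.041×10¹⁰) = √(2.196×10⁹) = 46860 m/s.
That is 46.86 km/s.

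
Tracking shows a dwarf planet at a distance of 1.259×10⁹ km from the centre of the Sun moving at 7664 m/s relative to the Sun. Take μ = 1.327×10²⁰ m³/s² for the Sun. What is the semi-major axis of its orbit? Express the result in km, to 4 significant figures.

a ≈ 8.727×10⁸ km

r = 1.259×10¹² m.
Vis-viva rearranged: 1/a = 2/r − v²/μ = 1.589×10⁻¹² − 4.426×10⁻¹³ = 1.146×10⁻¹² m⁻¹.
a = 8.727×10¹¹ m = 8.7265×10⁸ km.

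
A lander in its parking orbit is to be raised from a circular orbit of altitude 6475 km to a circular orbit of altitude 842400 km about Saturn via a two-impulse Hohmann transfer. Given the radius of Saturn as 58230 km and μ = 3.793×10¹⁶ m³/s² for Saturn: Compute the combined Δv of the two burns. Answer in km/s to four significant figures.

r₁ = 58230 + 6475 = 64705 km = 6.4705×10⁷ m.
r₂ = 58230 + 842400 = 900630 km = 9.0063×10⁸ m.
Transfer ellipse a_t = (r₁ + r₂)/2 = 4.827×10⁸ m.
At r₁: circular v_c1 = √(μ/r₁) = 24210 m/s; transfer-perikrone v_p = √[μ(2/r₁ − 1/a_t)] = 33070 m/s.
Δv₁ = v_p − v_c1 = 8861 m/s.
At r₂: circular v_c2 = √(μ/r₂) = 6490 m/s; transfer-apokrone v_a = √[μ(2/r₂ − 1/a_t)] = 2376 m/s.
Δv₂ = v_c2 − v_a = 4114 m/s.
Total Δv = Δv₁ + Δv₂ = 12970 m/s = 12.97 km/s.

Δv_total ≈ 12.97 km/s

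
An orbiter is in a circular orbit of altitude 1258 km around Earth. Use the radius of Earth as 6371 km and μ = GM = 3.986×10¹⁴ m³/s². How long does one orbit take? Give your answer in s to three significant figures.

T ≈ 6630 s

r = 6371 + 1258 = 7629.0 km = 7.6290×10⁶ m.
Kepler's third law: T = 2π√(r³/μ) = 2π√((7.629×10⁶)³ / 3.986×10¹⁴).
r³/μ = 1.114×10⁶ s², so T = 2π × 1.055×10³ = 6.632×10³ s.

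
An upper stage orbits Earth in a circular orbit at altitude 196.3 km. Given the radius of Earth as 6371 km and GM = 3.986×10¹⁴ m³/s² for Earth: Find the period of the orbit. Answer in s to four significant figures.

r = 6371 + 196.3 = 6567.3 km = 6.5673×10⁶ m.
Kepler's third law: T = 2π√(r³/μ) = 2π√((6.567×10⁶)³ / 3.986×10¹⁴).
r³/μ = 7.106×10⁵ s², so T = 2π × 8.430×10² = 5.297×10³ s.

T ≈ 5297 s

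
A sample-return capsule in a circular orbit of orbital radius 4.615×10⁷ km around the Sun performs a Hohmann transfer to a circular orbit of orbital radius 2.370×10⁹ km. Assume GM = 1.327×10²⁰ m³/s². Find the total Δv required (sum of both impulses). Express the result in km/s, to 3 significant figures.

Δv_total ≈ 27.5 km/s

r₁ = 4.615×10⁷ km = 4.615×10¹⁰ m.
r₂ = 2.370×10⁹ km = 2.370×10¹² m.
Transfer ellipse a_t = (r₁ + r₂)/2 = 1.208×10¹² m.
At r₁: circular v_c1 = √(μ/r₁) = 53620 m/s; transfer-perihelion v_p = √[μ(2/r₁ − 1/a_t)] = 75110 m/s.
Δv₁ = v_p − v_c1 = 21480 m/s.
At r₂: circular v_c2 = √(μ/r₂) = 7483 m/s; transfer-aphelion v_a = √[μ(2/r₂ − 1/a_t)] = 1463 m/s.
Δv₂ = v_c2 − v_a = 6020 m/s.
Total Δv = Δv₁ + Δv₂ = 27500 m/s = 27.50 km/s.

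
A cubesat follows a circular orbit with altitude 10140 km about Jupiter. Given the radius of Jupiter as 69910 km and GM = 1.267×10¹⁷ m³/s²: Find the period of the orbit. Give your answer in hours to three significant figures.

r = 69910 + 10140 = 80050 km = 8.0050×10⁷ m.
Kepler's third law: T = 2π√(r³/μ) = 2π√((8.005×10⁷)³ / 1.267×10¹⁷).
r³/μ = 4.049×10⁶ s², so T = 2π × 2.012×10³ = 1.264×10⁴ s.
Converting: 1.264×10⁴ s ÷ 3600 = 3.512 hours.

T ≈ 3.51 hours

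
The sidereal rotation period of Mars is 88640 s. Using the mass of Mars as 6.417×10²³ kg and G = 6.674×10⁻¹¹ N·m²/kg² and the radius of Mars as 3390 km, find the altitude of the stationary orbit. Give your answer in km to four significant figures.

h_sync ≈ 17040 km

μ = GM = 6.674×10⁻¹¹ × 6.417×10²³ = 4.283×10¹³ m³/s².
A synchronous orbit has period T, so by Kepler's third law a = (μT²/4π²)^(1/3).
μT²/4π² = 4.283×10¹³ × (8.864×10⁴)² / 39.48 = 8.524×10²¹ m³.
a = 2.043×10⁷ m = 20427 km.
Altitude h = a − R = 20427 − 3390 = 17037 km.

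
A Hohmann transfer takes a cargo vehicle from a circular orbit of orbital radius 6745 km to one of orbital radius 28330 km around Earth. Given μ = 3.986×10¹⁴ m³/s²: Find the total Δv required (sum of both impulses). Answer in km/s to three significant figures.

Δv_total ≈ 3.51 km/s

r₁ = 6745 km = 6.745×10⁶ m.
r₂ = 28330 km = 2.833×10⁷ m.
Transfer ellipse a_t = (r₁ + r₂)/2 = 1.754×10⁷ m.
At r₁: circular v_c1 = √(μ/r₁) = 7687 m/s; transfer-perigee v_p = √[μ(2/r₁ − 1/a_t)] = 9771 m/s.
Δv₁ = v_p − v_c1 = 2083 m/s.
At r₂: circular v_c2 = √(μ/r₂) = 3751 m/s; transfer-apogee v_a = √[μ(2/r₂ − 1/a_t)] = 2326 m/s.
Δv₂ = v_c2 − v_a = 1425 m/s.
Total Δv = Δv₁ + Δv₂ = 3508 m/s = 3.508 km/s.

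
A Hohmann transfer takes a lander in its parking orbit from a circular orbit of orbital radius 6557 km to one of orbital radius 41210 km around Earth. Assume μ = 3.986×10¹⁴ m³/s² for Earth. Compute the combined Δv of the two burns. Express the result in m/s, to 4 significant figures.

Δv_total ≈ 3925 m/s

r₁ = 6557 km = 6.557×10⁶ m.
r₂ = 41210 km = 4.121×10⁷ m.
Transfer ellipse a_t = (r₁ + r₂)/2 = 2.388×10⁷ m.
At r₁: circular v_c1 = √(μ/r₁) = 7797 m/s; transfer-perigee v_p = √[μ(2/r₁ − 1/a_t)] = 10240 m/s.
Δv₁ = v_p − v_c1 = 2445 m/s.
At r₂: circular v_c2 = √(μ/r₂) = 3110 m/s; transfer-apogee v_a = √[μ(2/r₂ − 1/a_t)] = 1630 m/s.
Δv₂ = v_c2 − v_a = 1480 m/s.
Total Δv = Δv₁ + Δv₂ = 3925 m/s.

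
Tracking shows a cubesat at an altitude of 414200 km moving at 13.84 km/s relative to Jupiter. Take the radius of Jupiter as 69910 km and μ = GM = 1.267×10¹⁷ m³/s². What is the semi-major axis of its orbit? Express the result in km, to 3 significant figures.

r = 69910 + 414200 = 4.8411×10⁵ km = 4.841×10⁸ m.
Vis-viva rearranged: 1/a = 2/r − v²/μ = 4.131×10⁻⁹ − 1.512×10⁻⁹ = 2.619×10⁻⁹ m⁻¹.
a = 3.818×10⁸ m = 3.8175×10⁵ km.

a ≈ 3.82×10⁵ km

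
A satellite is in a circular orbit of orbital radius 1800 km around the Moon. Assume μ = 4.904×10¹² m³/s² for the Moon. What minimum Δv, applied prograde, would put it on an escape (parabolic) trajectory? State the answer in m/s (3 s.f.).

r = 1800 km = 1.800×10⁶ m.
Circular speed v_c = √(μ/r) = 1651 m/s.
Escape speed v_esc = √(2μ/r) = √2 × v_c = 2334 m/s.
Δv = v_esc − v_c = 683.7 m/s.

Δv ≈ 684 m/s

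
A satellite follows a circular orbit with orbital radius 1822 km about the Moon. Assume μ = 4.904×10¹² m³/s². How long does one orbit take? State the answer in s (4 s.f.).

r = 1822 km = 1.822×10⁶ m.
Kepler's third law: T = 2π√(r³/μ) = 2π√((1.822×10⁶)³ / 4.904×10¹²).
r³/μ = 1.233×10⁶ s², so T = 2π × 1.111×10³ = 6.978×10³ s.

T ≈ 6978 s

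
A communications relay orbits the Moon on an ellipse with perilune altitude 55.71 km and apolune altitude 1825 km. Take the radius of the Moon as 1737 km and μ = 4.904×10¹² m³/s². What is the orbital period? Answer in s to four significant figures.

T ≈ 12430 s

r_p = 1737 + 55.71 = 1792.7 km = 1.7927×10⁶ m.
r_a = 1737 + 1825 = 3562.0 km = 3.5620×10⁶ m.
Semi-major axis a = (r_p + r_a)/2 = (1792.7 + 3562.0)/2 = 2677.4 km = 2.677×10⁶ m.
By Kepler's third law T = 2π√(a³/μ) = 2π × 1.978×10³ = 1.243×10⁴ s.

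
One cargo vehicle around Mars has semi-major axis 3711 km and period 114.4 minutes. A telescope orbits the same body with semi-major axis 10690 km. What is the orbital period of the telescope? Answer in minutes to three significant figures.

T₂ ≈ 559 minutes

Kepler's third law: T² ∝ a³, so T₂ = T₁ (a₂/a₁)^(3/2).
a₂/a₁ = 2.881, (a₂/a₁)^(3/2) = 4.889.
T₂ = 114.4 × 4.889 = 559.3 minutes.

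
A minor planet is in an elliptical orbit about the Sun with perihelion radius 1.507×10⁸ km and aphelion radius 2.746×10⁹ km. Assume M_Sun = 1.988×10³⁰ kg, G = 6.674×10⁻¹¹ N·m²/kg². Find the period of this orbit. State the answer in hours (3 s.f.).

μ = GM = 6.674×10⁻¹¹ × 1.988×10³⁰ = 1.327×10²⁰ m³/s².
Semi-major axis a = (r_p + r_a)/2 = (1.5070×10⁸ + 2.7460×10⁹)/2 = 1.4484×10⁹ km = 1.448×10¹² m.
By Kepler's third law T = 2π√(a³/μ) = 2π × 1.513×10⁸ = 9.508×10⁸ s.
= 2.641×10⁵ hours.

T ≈ 264000 hours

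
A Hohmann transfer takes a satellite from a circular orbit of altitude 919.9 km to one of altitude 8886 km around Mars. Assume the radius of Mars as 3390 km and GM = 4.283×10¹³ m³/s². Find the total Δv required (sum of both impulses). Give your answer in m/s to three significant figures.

Δv_total ≈ 1200 m/s

r₁ = 3390 + 919.9 = 4309.9 km = 4.3099×10⁶ m.
r₂ = 3390 + 8886 = 12276 km = 1.2276×10⁷ m.
Transfer ellipse a_t = (r₁ + r₂)/2 = 8.293×10⁶ m.
At r₁: circular v_c1 = √(μ/r₁) = 3152 m/s; transfer-periapsis v_p = √[μ(2/r₁ − 1/a_t)] = 3835 m/s.
Δv₁ = v_p − v_c1 = 683.0 m/s.
At r₂: circular v_c2 = √(μ/r₂) = 1868 m/s; transfer-apoapsis v_a = √[μ(2/r₂ − 1/a_t)] = 1347 m/s.
Δv₂ = v_c2 − v_a = 521.3 m/s.
Total Δv = Δv₁ + Δv₂ = 1204 m/s.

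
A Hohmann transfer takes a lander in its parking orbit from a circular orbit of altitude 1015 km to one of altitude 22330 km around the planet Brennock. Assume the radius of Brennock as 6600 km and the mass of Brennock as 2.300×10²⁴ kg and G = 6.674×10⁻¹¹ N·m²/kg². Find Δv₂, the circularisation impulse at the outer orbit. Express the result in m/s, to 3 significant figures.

Δv ≈ 816 m/s

μ = GM = 6.674×10⁻¹¹ × 2.300×10²⁴ = 1.535×10¹⁴ m³/s².
r₁ = 6600 + 1015 = 7615.0 km = 7.6150×10⁶ m.
r₂ = 6600 + 22330 = 28930 km = 2.8930×10⁷ m.
Transfer ellipse a_t = (r₁ + r₂)/2 = 1.827×10⁷ m.
At r₁: circular v_c1 = √(μ/r₁) = 4490 m/s; transfer-periapsis v_p = √[μ(2/r₁ − 1/a_t)] = 5649 m/s.
At r₂: circular v_c2 = √(μ/r₂) = 2303 m/s; transfer-apoapsis v_a = √[μ(2/r₂ − 1/a_t)] = 1487 m/s.
Δv₂ = v_c2 − v_a = 816.4 m/s.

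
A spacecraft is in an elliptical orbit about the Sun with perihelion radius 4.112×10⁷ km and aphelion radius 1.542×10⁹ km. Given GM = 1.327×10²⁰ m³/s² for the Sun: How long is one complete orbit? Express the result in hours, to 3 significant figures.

Semi-major axis a = (r_p + r_a)/2 = (4.1120×10⁷ + 1.5420×10⁹)/2 = 7.9156×10⁸ km = 7.916×10¹¹ m.
By Kepler's third law T = 2π√(a³/μ) = 2π × 6.114×10⁷ = 3.841×10⁸ s.
= 1.067×10⁵ hours.

T ≈ 107000 hours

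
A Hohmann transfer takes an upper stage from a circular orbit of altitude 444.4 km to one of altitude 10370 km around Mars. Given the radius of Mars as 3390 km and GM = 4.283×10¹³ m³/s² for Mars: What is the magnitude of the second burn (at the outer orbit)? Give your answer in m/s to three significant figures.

Δv ≈ 599 m/s

r₁ = 3390 + 444.4 = 3834.4 km = 3.8344×10⁶ m.
r₂ = 3390 + 10370 = 13760 km = 1.3760×10⁷ m.
Transfer ellipse a_t = (r₁ + r₂)/2 = 8.797×10⁶ m.
At r₁: circular v_c1 = √(μ/r₁) = 3342 m/s; transfer-periapsis v_p = √[μ(2/r₁ − 1/a_t)] = 4180 m/s.
At r₂: circular v_c2 = √(μ/r₂) = 1764 m/s; transfer-apoapsis v_a = √[μ(2/r₂ − 1/a_t)] = 1165 m/s.
Δv₂ = v_c2 − v_a = 599.5 m/s.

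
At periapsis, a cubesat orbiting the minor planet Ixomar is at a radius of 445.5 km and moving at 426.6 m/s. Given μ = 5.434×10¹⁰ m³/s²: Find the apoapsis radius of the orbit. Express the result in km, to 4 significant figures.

apoapsis radius ≈ 1308 km

r_p = 4.455×10⁵ m.
Specific energy ε = v²/2 − μ/r = -3.098×10⁴ J/kg, so a = −μ/(2ε) = 8.770×10⁵ m.
The apsides satisfy r_p + r_a = 2a, so the apoapsis radius is 2a − r_p = 1.308×10⁶ m = 1308.4 km.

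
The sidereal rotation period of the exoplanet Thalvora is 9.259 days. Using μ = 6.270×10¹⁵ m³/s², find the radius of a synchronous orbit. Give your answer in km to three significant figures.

T = 9.259 days = 8.000×10⁵ s.
A synchronous orbit has period T, so by Kepler's third law a = (μT²/4π²)^(1/3).
μT²/4π² = 6.270×10¹⁵ × (8.000×10⁵)² / 39.48 = 1.016×10²⁶ m³.
a = 4.667×10⁸ m = 4.6668×10⁵ km.

r_sync ≈ 4.67×10⁵ km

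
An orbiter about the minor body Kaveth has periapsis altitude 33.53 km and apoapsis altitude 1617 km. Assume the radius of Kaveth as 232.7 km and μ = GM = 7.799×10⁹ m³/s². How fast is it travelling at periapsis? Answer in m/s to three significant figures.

v ≈ 226 m/s

r_p = 232.7 + 33.53 = 266.23 km = 2.6623×10⁵ m.
r_a = 232.7 + 1617 = 1849.7 km = 1.8497×10⁶ m.
Semi-major axis a = (r_p + r_a)/2 = 1058.0 km = 1.058×10⁶ m.
Vis-viva: v² = μ(2/r − 1/a) = 7.799×10⁹ × (7.512×10⁻⁶ − 9.452×10⁻⁷) = 5.122×10⁴ m²/s².
v = 226.3 m/s.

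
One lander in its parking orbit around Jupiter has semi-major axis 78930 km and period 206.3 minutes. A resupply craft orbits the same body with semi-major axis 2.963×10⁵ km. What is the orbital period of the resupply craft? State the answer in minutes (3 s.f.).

T₂ ≈ 1500 minutes

Kepler's third law: T² ∝ a³, so T₂ = T₁ (a₂/a₁)^(3/2).
a₂/a₁ = 3.754, (a₂/a₁)^(3/2) = 7.273.
T₂ = 206.3 × 7.273 = 1500 minutes.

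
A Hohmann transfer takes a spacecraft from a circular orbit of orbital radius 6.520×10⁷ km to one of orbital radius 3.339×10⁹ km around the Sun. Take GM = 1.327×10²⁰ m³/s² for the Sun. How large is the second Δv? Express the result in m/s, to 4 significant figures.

r₁ = 6.520×10⁷ km = 6.520×10¹⁰ m.
r₂ = 3.339×10⁹ km = 3.339×10¹² m.
Transfer ellipse a_t = (r₁ + r₂)/2 = 1.702×10¹² m.
At r₁: circular v_c1 = √(μ/r₁) = 45110 m/s; transfer-perihelion v_p = √[μ(2/r₁ − 1/a_t)] = 63190 m/s.
At r₂: circular v_c2 = √(μ/r₂) = 6304 m/s; transfer-aphelion v_a = √[μ(2/r₂ − 1/a_t)] = 1234 m/s.
Δv₂ = v_c2 − v_a = 5070 m/s.

Δv ≈ 5070 m/s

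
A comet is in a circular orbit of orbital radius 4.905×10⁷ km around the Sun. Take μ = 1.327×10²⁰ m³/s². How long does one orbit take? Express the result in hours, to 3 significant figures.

r = 4.905×10⁷ km = 4.905×10¹⁰ m.
Kepler's third law: T = 2π√(r³/μ) = 2π√((4.905×10¹⁰)³ / 1.327×10²⁰).
r³/μ = 8.893×10¹¹ s², so T = 2π × 9.430×10⁵ = 5.925×10⁶ s.
Converting: 5.925×10⁶ s ÷ 3600 = 1646 hours.

T ≈ 1650 hours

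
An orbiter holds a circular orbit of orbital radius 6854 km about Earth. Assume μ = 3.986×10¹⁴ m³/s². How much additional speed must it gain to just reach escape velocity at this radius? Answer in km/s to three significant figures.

r = 6854 km = 6.854×10⁶ m.
Circular speed v_c = √(μ/r) = 7626 m/s.
Escape speed v_esc = √(2μ/r) = √2 × v_c = 10780 m/s.
Δv = v_esc − v_c = 3159 m/s = 3.159 km/s.

Δv ≈ 3.16 km/s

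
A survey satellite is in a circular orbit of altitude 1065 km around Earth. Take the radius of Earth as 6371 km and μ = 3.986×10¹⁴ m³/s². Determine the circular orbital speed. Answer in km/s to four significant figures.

r = 6371 + 1065 = 7436.0 km = 7.4360×10⁶ m.
For a circular orbit v = √(μ/r) = √(3.986×10¹⁴ / 7.436×10⁶) = √(5.360×10⁷) = 7321 m/s.
That is 7.321 km/s.

v ≈ 7.321 km/s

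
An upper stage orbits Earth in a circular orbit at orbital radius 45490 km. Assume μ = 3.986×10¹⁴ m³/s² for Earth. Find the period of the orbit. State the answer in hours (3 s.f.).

r = 45490 km = 4.549×10⁷ m.
Kepler's third law: T = 2π√(r³/μ) = 2π√((4.549×10⁷)³ / 3.986×10¹⁴).
r³/μ = 2.362×10⁸ s², so T = 2π × 1.537×10⁴ = 9.656×10⁴ s.
Converting: 9.656×10⁴ s ÷ 3600 = 26.82 hours.

T ≈ 26.8 hours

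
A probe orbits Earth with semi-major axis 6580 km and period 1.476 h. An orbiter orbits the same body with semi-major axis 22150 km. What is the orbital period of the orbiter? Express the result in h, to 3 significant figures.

T₂ ≈ 9.12 h

Kepler's third law: T² ∝ a³, so T₂ = T₁ (a₂/a₁)^(3/2).
a₂/a₁ = 3.366, (a₂/a₁)^(3/2) = 6.176.
T₂ = 1.476 × 6.176 = 9.116 h.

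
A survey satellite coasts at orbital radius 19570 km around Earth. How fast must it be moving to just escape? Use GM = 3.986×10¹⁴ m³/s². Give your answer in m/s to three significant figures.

r = 19570 km = 1.957×10⁷ m.
Escape speed v_esc = √(2μ/r) = √(2 × 3.986×10¹⁴ / 1.957×10⁷) = √(4.074×10⁷) = 6382 m/s.

v_esc ≈ 6380 m/s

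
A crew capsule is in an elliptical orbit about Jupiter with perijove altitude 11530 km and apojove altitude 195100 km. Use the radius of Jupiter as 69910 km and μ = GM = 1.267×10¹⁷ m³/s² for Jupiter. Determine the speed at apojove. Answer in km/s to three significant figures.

r_p = 69910 + 11530 = 81440 km = 8.1440×10⁷ m.
r_a = 69910 + 195100 = 265010 km = 2.6501×10⁸ m.
Semi-major axis a = (r_p + r_a)/2 = 1.7322×10⁵ km = 1.732×10⁸ m.
Vis-viva: v² = μ(2/r − 1/a) = 1.267×10¹⁷ × (7.547×10⁻⁹ − 5.773×10⁻⁹) = 2.248×10⁸ m²/s².
v = 14990 m/s = 14.99 km/s.

v ≈ 15.0 km/s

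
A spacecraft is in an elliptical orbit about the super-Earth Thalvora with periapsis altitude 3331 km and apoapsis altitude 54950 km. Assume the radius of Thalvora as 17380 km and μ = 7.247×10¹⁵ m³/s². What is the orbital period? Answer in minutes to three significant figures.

T ≈ 390 minutes

r_p = 17380 + 3331 = 20711 km = 2.0711×10⁷ m.
r_a = 17380 + 54950 = 72330 km = 7.2330×10⁷ m.
Semi-major axis a = (r_p + r_a)/2 = (20711 + 72330)/2 = 46520 km = 4.652×10⁷ m.
By Kepler's third law T = 2π√(a³/μ) = 2π × 3.727×10³ = 2.342×10⁴ s.
= 390.3 minutes.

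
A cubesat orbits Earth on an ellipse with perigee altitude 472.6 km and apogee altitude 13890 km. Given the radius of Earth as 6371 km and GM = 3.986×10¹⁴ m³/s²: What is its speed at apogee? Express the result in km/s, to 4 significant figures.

r_p = 6371 + 472.6 = 6843.6 km = 6.8436×10⁶ m.
r_a = 6371 + 13890 = 20261 km = 2.0261×10⁷ m.
Semi-major axis a = (r_p + r_a)/2 = 13552 km = 1.355×10⁷ m.
Vis-viva: v² = μ(2/r − 1/a) = 3.986×10¹⁴ × (9.871×10⁻⁸ − 7.379×10⁻⁸) = 9.935×10⁶ m²/s².
v = 3152 m/s = 3.152 km/s.

v ≈ 3.152 km/s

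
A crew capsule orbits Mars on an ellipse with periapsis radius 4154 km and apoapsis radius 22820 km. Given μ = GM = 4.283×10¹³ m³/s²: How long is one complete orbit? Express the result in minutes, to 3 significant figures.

Semi-major axis a = (r_p + r_a)/2 = (4154.0 + 22820)/2 = 13487 km = 1.349×10⁷ m.
By Kepler's third law T = 2π√(a³/μ) = 2π × 7.568×10³ = 4.755×10⁴ s.
= 792.6 minutes.

T ≈ 793 minutes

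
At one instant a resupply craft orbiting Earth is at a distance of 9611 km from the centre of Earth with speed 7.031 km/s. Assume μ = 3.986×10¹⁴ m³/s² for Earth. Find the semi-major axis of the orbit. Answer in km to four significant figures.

a ≈ 11890 km

r = 9.611×10⁶ m.
Specific orbital energy ε = v²/2 − μ/r = (7031)²/2 − 3.986×10¹⁴/9.611×10⁶ = -1.676×10⁷ J/kg.
Since ε = −μ/(2a), a = −μ/(2ε) = 1.189×10⁷ m = 11894 km.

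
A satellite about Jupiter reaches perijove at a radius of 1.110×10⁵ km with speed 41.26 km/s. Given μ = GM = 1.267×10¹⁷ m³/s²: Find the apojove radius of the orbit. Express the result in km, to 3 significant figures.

apojove radius ≈ 3.26×10⁵ km

r_p = 1.110×10⁸ m.
Specific energy ε = v²/2 − μ/r = -2.902×10⁸ J/kg, so a = −μ/(2ε) = 2.183×10⁸ m.
The apsides satisfy r_p + r_a = 2a, so the apojove radius is 2a − r_p = 3.255×10⁸ m = 3.2552×10⁵ km.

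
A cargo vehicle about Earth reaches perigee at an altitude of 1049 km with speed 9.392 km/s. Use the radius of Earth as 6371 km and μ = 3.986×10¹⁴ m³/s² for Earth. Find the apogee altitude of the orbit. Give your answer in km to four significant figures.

apogee altitude ≈ 27670 km

r_p = 6371 + 1049 = 7420.0 km = 7.420×10⁶ m.
Specific energy ε = v²/2 − μ/r = -9.615×10⁶ J/kg, so a = −μ/(2ε) = 2.073×10⁷ m.
The apsides satisfy r_p + r_a = 2a, so the apogee radius is 2a − r_p = 3.404×10⁷ m = 34037 km.
Apogee altitude = 34037 − 6371 = 27666 km.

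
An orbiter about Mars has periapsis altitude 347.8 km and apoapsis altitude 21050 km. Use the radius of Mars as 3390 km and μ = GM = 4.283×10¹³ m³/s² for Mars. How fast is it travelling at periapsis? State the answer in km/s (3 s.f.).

v ≈ 4.46 km/s

r_p = 3390 + 347.8 = 3737.8 km = 3.7378×10⁶ m.
r_a = 3390 + 21050 = 24440 km = 2.4440×10⁷ m.
Semi-major axis a = (r_p + r_a)/2 = 14089 km = 1.409×10⁷ m.
Vis-viva: v² = μ(2/r − 1/a) = 4.283×10¹³ × (5.351×10⁻⁷ − 7.098×10⁻⁸) = 1.988×10⁷ m²/s².
v = 4458 m/s = 4.458 km/s.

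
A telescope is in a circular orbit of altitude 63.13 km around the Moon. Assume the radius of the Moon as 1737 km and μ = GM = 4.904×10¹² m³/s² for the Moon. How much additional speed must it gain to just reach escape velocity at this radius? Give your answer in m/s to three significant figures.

r = 1737 + 63.13 = 1800.1 km = 1.8001×10⁶ m.
Circular speed v_c = √(μ/r) = 1651 m/s.
Escape speed v_esc = √(2μ/r) = √2 × v_c = 2334 m/s.
Δv = v_esc − v_c = 683.7 m/s.

Δv ≈ 684 m/s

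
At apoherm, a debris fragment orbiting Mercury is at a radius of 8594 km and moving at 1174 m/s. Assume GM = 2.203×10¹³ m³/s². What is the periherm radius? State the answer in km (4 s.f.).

periherm radius ≈ 3160 km

r_a = 8.594×10⁶ m.
Specific energy ε = v²/2 − μ/r = -1.874×10⁶ J/kg, so a = −μ/(2ε) = 5.877×10⁶ m.
The apsides satisfy r_p + r_a = 2a, so the periherm radius is 2a − r_a = 3.160×10⁶ m = 3159.9 km.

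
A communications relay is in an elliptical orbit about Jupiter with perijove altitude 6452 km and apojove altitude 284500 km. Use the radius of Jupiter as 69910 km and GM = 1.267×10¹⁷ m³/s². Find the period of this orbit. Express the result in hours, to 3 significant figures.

r_p = 69910 + 6452 = 76362 km = 7.6362×10⁷ m.
r_a = 69910 + 284500 = 354410 km = 3.5441×10⁸ m.
Semi-major axis a = (r_p + r_a)/2 = (76362 + 3.5441×10⁵)/2 = 2.1539×10⁵ km = 2.154×10⁸ m.
By Kepler's third law T = 2π√(a³/μ) = 2π × 8.881×10³ = 5.580×10⁴ s.
= 15.50 hours.

T ≈ 15.5 hours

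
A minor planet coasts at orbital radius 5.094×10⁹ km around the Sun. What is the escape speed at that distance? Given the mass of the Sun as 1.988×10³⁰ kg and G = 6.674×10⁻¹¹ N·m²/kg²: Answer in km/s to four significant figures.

v_esc ≈ 7.218 km/s

μ = GM = 6.674×10⁻¹¹ × 1.988×10³⁰ = 1.327×10²⁰ m³/s².
r = 5.094×10⁹ km = 5.094×10¹² m.
Escape speed v_esc = √(2μ/r) = √(2 × 1.327×10²⁰ / 5.094×10¹²) = √(5.209×10⁷) = 7218 m/s.
= 7.218 km/s.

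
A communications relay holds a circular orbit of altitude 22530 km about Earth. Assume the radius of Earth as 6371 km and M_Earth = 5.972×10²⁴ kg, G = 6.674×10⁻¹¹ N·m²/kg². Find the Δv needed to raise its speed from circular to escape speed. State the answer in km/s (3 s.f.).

μ = GM = 6.674×10⁻¹¹ × 5.972×10²⁴ = 3.986×10¹⁴ m³/s².
r = 6371 + 22530 = 28901 km = 2.8901×10⁷ m.
Circular speed v_c = √(μ/r) = 3714 m/s.
Escape speed v_esc = √(2μ/r) = √2 × v_c = 5252 m/s.
Δv = v_esc − v_c = 1538 m/s = 1.538 km/s.

Δv ≈ 1.54 km/s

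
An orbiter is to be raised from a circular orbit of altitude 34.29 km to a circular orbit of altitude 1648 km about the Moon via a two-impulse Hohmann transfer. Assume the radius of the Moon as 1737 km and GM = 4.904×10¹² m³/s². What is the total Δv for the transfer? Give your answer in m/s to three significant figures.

Δv_total ≈ 449 m/s

r₁ = 1737 + 34.29 = 1771.3 km = 1.7713×10⁶ m.
r₂ = 1737 + 1648 = 3385.0 km = 3.3850×10⁶ m.
Transfer ellipse a_t = (r₁ + r₂)/2 = 2.578×10⁶ m.
At r₁: circular v_c1 = √(μ/r₁) = 1664 m/s; transfer-perilune v_p = √[μ(2/r₁ − 1/a_t)] = 1907 m/s.
Δv₁ = v_p − v_c1 = 242.7 m/s.
At r₂: circular v_c2 = √(μ/r₂) = 1204 m/s; transfer-apolune v_a = √[μ(2/r₂ − 1/a_t)] = 997.7 m/s.
Δv₂ = v_c2 − v_a = 206.0 m/s.
Total Δv = Δv₁ + Δv₂ = 448.6 m/s.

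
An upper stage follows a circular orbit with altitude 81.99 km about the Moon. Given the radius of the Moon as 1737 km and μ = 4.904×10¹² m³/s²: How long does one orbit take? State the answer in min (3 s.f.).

T ≈ 116 min

r = 1737 + 81.99 = 1819.0 km = 1.8190×10⁶ m.
Kepler's third law: T = 2π√(r³/μ) = 2π√((1.819×10⁶)³ / 4.904×10¹²).
r³/μ = 1.227×10⁶ s², so T = 2π × 1.108×10³ = 6.961×10³ s.
Converting: 6.961×10³ s ÷ 60.00 = 116.0 min.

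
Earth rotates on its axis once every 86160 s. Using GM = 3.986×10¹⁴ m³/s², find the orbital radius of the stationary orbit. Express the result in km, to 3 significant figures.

r_sync ≈ 42200 km

A synchronous orbit has period T, so by Kepler's third law a = (μT²/4π²)^(1/3).
μT²/4π² = 3.986×10¹⁴ × (8.616×10⁴)² / 39.48 = 7.495×10²² m³.
a = 4.216×10⁷ m = 42163 km.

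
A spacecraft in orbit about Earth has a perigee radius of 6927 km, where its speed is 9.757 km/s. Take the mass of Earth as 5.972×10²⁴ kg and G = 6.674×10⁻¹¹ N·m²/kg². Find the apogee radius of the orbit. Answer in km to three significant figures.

μ = GM = 6.674×10⁻¹¹ × 5.972×10²⁴ = 3.986×10¹⁴ m³/s².
r_p = 6.927×10⁶ m.
Specific energy ε = v²/2 − μ/r = -9.939×10⁶ J/kg, so a = −μ/(2ε) = 2.005×10⁷ m.
The apsides satisfy r_p + r_a = 2a, so the apogee radius is 2a − r_p = 3.317×10⁷ m = 33174 km.

apogee radius ≈ 33200 km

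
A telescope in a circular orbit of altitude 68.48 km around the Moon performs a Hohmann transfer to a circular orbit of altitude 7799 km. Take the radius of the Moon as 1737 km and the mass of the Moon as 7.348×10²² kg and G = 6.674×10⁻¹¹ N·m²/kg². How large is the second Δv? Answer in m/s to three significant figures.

Δv ≈ 312 m/s

μ = GM = 6.674×10⁻¹¹ × 7.348×10²² = 4.904×10¹² m³/s².
r₁ = 1737 + 68.48 = 1805.5 km = 1.8055×10⁶ m.
r₂ = 1737 + 7799 = 9536.0 km = 9.5360×10⁶ m.
Transfer ellipse a_t = (r₁ + r₂)/2 = 5.671×10⁶ m.
At r₁: circular v_c1 = √(μ/r₁) = 1648 m/s; transfer-perilune v_p = √[μ(2/r₁ − 1/a_t)] = 2137 m/s.
At r₂: circular v_c2 = √(μ/r₂) = 717.1 m/s; transfer-apolune v_a = √[μ(2/r₂ − 1/a_t)] = 404.6 m/s.
Δv₂ = v_c2 − v_a = 312.5 m/s.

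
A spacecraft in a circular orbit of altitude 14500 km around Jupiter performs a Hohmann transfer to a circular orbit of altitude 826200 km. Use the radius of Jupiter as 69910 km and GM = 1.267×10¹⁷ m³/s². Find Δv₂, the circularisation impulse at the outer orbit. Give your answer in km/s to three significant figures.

r₁ = 69910 + 14500 = 84410 km = 8.4410×10⁷ m.
r₂ = 69910 + 826200 = 896110 km = 8.9611×10⁸ m.
Transfer ellipse a_t = (r₁ + r₂)/2 = 4.903×10⁸ m.
At r₁: circular v_c1 = √(μ/r₁) = 38740 m/s; transfer-perijove v_p = √[μ(2/r₁ − 1/a_t)] = 52380 m/s.
At r₂: circular v_c2 = √(μ/r₂) = 11890 m/s; transfer-apojove v_a = √[μ(2/r₂ − 1/a_t)] = 4934 m/s.
Δv₂ = v_c2 − v_a = 6957 m/s.
= 6.957 km/s.

Δv ≈ 6.96 km/s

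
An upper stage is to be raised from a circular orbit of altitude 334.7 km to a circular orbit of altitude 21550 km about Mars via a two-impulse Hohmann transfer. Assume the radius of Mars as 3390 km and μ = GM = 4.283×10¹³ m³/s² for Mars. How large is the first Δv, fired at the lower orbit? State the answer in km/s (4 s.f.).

Δv ≈ 1.082 km/s

r₁ = 3390 + 334.7 = 3724.7 km = 3.7247×10⁶ m.
r₂ = 3390 + 21550 = 24940 km = 2.4940×10⁷ m.
Transfer ellipse a_t = (r₁ + r₂)/2 = 1.433×10⁷ m.
At r₁: circular v_c1 = √(μ/r₁) = 3391 m/s; transfer-periapsis v_p = √[μ(2/r₁ − 1/a_t)] = 4473 m/s.
Δv₁ = v_p − v_c1 = 1082 m/s.
= 1.082 km/s.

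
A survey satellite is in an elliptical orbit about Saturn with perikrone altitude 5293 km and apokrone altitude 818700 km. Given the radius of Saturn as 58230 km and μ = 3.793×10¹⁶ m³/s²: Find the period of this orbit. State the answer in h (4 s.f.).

T ≈ 91.38 h

r_p = 58230 + 5293 = 63523 km = 6.3523×10⁷ m.
r_a = 58230 + 818700 = 876930 km = 8.7693×10⁸ m.
Semi-major axis a = (r_p + r_a)/2 = (63523 + 8.7693×10⁵)/2 = 4.7023×10⁵ km = 4.702×10⁸ m.
By Kepler's third law T = 2π√(a³/μ) = 2π × 5.236×10⁴ = 3.290×10⁵ s.
= 91.38 h.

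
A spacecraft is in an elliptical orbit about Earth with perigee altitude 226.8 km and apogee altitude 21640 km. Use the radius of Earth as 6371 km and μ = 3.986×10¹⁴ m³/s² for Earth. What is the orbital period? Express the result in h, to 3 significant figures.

T ≈ 6.29 h

r_p = 6371 + 226.8 = 6597.8 km = 6.5978×10⁶ m.
r_a = 6371 + 21640 = 28011 km = 2.8011×10⁷ m.
Semi-major axis a = (r_p + r_a)/2 = (6597.8 + 28011)/2 = 17304 km = 1.730×10⁷ m.
By Kepler's third law T = 2π√(a³/μ) = 2π × 3.606×10³ = 2.265×10⁴ s.
= 6.293 h.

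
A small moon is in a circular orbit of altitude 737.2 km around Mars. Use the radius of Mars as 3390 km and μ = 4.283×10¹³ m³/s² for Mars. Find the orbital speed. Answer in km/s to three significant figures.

r = 3390 + 737.2 = 4127.2 km = 4.1272×10⁶ m.
For a circular orbit v = √(μ/r) = √(4.283×10¹³ / 4.127×10⁶) = √(1.038×10⁷) = 3221 m/s.
That is 3.221 km/s.

v ≈ 3.22 km/s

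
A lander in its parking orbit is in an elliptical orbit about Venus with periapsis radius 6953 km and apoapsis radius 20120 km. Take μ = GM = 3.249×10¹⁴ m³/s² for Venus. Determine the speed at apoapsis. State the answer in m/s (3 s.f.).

v ≈ 2880 m/s

Semi-major axis a = (r_p + r_a)/2 = 13536 km = 1.354×10⁷ m.
Vis-viva: v² = μ(2/r − 1/a) = 3.249×10¹⁴ × (9.940×10⁻⁸ − 7.387×10⁻⁸) = 8.294×10⁶ m²/s².
v = 2880 m/s.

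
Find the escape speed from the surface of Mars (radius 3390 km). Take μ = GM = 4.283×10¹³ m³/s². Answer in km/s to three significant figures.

v_esc ≈ 5.03 km/s

r = R = 3.390×10⁶ m.
Escape speed v_esc = √(2μ/r) = √(2 × 4.283×10¹³ / 3.390×10⁶) = √(2.527×10⁷) = 5027 m/s.
= 5.027 km/s.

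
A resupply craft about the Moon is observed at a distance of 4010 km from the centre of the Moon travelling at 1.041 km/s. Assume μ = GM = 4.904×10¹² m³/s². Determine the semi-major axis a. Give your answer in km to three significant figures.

r = 4.010×10⁶ m.
Vis-viva rearranged: 1/a = 2/r − v²/μ = 4.988×10⁻⁷ − 2.210×10⁻⁷ = 2.778×10⁻⁷ m⁻¹.
a = 3.600×10⁶ m = 3600.0 km.

a ≈ 3600 km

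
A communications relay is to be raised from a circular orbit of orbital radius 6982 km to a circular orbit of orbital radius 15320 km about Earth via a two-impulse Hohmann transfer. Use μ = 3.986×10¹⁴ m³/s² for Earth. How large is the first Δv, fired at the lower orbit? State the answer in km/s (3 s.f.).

Δv ≈ 1.30 km/s

r₁ = 6982 km = 6.982×10⁶ m.
r₂ = 15320 km = 1.532×10⁷ m.
Transfer ellipse a_t = (r₁ + r₂)/2 = 1.115×10⁷ m.
At r₁: circular v_c1 = √(μ/r₁) = 7556 m/s; transfer-perigee v_p = √[μ(2/r₁ − 1/a_t)] = 8856 m/s.
Δv₁ = v_p − v_c1 = 1301 m/s.
= 1.301 km/s.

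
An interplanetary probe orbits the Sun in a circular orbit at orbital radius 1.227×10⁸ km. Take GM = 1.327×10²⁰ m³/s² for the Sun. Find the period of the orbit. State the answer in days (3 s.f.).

T ≈ 271 days

r = 1.227×10⁸ km = 1.227×10¹¹ m.
Kepler's third law: T = 2π√(r³/μ) = 2π√((1.227×10¹¹)³ / 1.327×10²⁰).
r³/μ = 1.392×10¹³ s², so T = 2π × 3.731×10⁶ = 2.344×10⁷ s.
Converting: 2.344×10⁷ s ÷ 86400 = 271.3 days.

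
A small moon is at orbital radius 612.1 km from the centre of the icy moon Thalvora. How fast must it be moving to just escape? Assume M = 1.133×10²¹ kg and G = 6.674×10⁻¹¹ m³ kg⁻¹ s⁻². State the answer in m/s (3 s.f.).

μ = GM = 6.674×10⁻¹¹ × 1.133×10²¹ = 7.562×10¹⁰ m³/s².
r = 612.1 km = 6.121×10⁵ m.
Escape speed v_esc = √(2μ/r) = √(2 × 7.562×10¹⁰ / 6.121×10⁵) = √(2.471×10⁵) = 497.1 m/s.

v_esc ≈ 497 m/s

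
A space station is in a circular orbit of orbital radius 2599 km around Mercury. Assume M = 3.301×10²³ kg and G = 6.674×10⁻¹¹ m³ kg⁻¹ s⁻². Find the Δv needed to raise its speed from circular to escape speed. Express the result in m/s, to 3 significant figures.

Δv ≈ 1210 m/s

μ = GM = 6.674×10⁻¹¹ × 3.301×10²³ = 2.203×10¹³ m³/s².
r = 2599 km = 2.599×10⁶ m.
Circular speed v_c = √(μ/r) = 2911 m/s.
Escape speed v_esc = √(2μ/r) = √2 × v_c = 4117 m/s.
Δv = v_esc − v_c = 1206 m/s.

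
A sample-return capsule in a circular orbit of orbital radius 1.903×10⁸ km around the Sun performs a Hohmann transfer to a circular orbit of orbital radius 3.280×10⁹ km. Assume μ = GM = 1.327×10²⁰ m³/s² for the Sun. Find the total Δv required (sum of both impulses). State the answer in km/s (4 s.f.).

r₁ = 1.903×10⁸ km = 1.903×10¹¹ m.
r₂ = 3.280×10⁹ km = 3.280×10¹² m.
Transfer ellipse a_t = (r₁ + r₂)/2 = 1.735×10¹² m.
At r₁: circular v_c1 = √(μ/r₁) = 26410 m/s; transfer-perihelion v_p = √[μ(2/r₁ − 1/a_t)] = 36310 m/s.
Δv₁ = v_p − v_c1 = 9900 m/s.
At r₂: circular v_c2 = √(μ/r₂) = 6361 m/s; transfer-aphelion v_a = √[μ(2/r₂ − 1/a_t)] = 2106 m/s.
Δv₂ = v_c2 − v_a = 4254 m/s.
Total Δv = Δv₁ + Δv₂ = 14150 m/s = 14.15 km/s.

Δv_total ≈ 14.15 km/s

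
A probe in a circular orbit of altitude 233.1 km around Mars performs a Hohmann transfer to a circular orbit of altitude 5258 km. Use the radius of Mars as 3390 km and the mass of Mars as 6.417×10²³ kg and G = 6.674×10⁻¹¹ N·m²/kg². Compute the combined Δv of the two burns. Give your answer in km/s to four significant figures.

μ = GM = 6.674×10⁻¹¹ × 6.417×10²³ = 4.283×10¹³ m³/s².
r₁ = 3390 + 233.1 = 3623.1 km = 3.6231×10⁶ m.
r₂ = 3390 + 5258 = 8648.0 km = 8.6480×10⁶ m.
Transfer ellipse a_t = (r₁ + r₂)/2 = 6.136×10⁶ m.
At r₁: circular v_c1 = √(μ/r₁) = 3438 m/s; transfer-periapsis v_p = √[μ(2/r₁ − 1/a_t)] = 4082 m/s.
Δv₁ = v_p − v_c1 = 643.7 m/s.
At r₂: circular v_c2 = √(μ/r₂) = 2225 m/s; transfer-apoapsis v_a = √[μ(2/r₂ − 1/a_t)] = 1710 m/s.
Δv₂ = v_c2 − v_a = 515.3 m/s.
Total Δv = Δv₁ + Δv₂ = 1159 m/s = 1.159 km/s.

Δv_total ≈ 1.159 km/s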